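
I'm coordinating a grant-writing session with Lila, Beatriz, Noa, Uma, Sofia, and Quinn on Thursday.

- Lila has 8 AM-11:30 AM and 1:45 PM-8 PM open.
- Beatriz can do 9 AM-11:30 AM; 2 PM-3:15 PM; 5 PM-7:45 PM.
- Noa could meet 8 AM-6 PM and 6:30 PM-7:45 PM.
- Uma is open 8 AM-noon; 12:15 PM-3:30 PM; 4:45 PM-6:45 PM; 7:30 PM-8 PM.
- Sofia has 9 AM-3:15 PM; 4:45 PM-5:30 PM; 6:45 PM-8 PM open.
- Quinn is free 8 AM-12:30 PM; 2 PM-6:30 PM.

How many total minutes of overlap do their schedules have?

Lila ∩ Beatriz: 09:00-11:30, 14:00-15:15, 17:00-19:45.
Lila ∩ Beatriz ∩ Noa: 09:00-11:30, 14:00-15:15, 17:00-18:00, 18:30-19:45.
Lila ∩ Beatriz ∩ Noa ∩ Uma: 09:00-11:30, 14:00-15:15, 17:00-18:00, 18:30-18:45, 19:30-19:45.
Lila ∩ Beatriz ∩ Noa ∩ Uma ∩ Sofia: 09:00-11:30, 14:00-15:15, 17:00-17:30, 19:30-19:45.
Lila ∩ Beatriz ∩ Noa ∩ Uma ∩ Sofia ∩ Quinn: 09:00-11:30, 14:00-15:15, 17:00-17:30.
Summing the common windows: 150 + 75 + 30 = 255 minutes.

255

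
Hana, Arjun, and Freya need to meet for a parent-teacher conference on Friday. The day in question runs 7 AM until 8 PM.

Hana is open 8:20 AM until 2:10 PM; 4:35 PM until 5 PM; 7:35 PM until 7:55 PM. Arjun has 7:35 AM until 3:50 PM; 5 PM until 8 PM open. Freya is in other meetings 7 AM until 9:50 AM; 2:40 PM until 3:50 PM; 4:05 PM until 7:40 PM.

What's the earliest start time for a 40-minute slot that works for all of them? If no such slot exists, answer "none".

Hana free: 08:20-14:10, 16:35-17:00, 19:35-19:55.
Arjun free: 07:35-15:50, 17:00-20:00.
Freya free: 09:50-14:40, 15:50-16:05, 19:40-20:00 (invert busy blocks within the working day).
Hana ∩ Arjun: 08:20-14:10, 19:35-19:55.
Hana ∩ Arjun ∩ Freya: 09:50-14:10, 19:40-19:55.
Those are the intersection windows.
The first common window of at least 40 minutes is 09:50-14:10, so the earliest start is 09:50.

09:50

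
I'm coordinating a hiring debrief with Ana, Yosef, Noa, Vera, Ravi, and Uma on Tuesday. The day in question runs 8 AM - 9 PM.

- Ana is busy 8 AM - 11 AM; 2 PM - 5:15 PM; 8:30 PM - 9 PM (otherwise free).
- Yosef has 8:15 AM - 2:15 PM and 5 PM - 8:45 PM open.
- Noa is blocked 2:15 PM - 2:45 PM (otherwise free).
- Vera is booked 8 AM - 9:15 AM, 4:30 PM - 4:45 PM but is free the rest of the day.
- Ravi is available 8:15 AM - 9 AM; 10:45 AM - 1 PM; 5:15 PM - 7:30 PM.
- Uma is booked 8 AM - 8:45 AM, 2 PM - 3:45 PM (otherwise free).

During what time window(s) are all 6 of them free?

11:00-13:00, 17:15-19:30

Ana free: 11:00-14:00, 17:15-20:30 (invert busy blocks within the working day).
Yosef free: 08:15-14:15, 17:00-20:45.
Noa free: 08:00-14:15, 14:45-21:00 (invert busy blocks within the working day).
Vera free: 09:15-16:30, 16:45-21:00 (invert busy blocks within the working day).
Ravi free: 08:15-09:00, 10:45-13:00, 17:15-19:30.
Uma free: 08:45-14:00, 15:45-21:00 (invert busy blocks within the working day).
Ana ∩ Yosef: 11:00-14:00, 17:15-20:30.
Ana ∩ Yosef ∩ Noa: 11:00-14:00, 17:15-20:30.
Ana ∩ Yosef ∩ Noa ∩ Vera: 11:00-14:00, 17:15-20:30.
Ana ∩ Yosef ∩ Noa ∩ Vera ∩ Ravi: 11:00-13:00, 17:15-19:30.
Ana ∩ Yosef ∩ Noa ∩ Vera ∩ Ravi ∩ Uma: 11:00-13:00, 17:15-19:30.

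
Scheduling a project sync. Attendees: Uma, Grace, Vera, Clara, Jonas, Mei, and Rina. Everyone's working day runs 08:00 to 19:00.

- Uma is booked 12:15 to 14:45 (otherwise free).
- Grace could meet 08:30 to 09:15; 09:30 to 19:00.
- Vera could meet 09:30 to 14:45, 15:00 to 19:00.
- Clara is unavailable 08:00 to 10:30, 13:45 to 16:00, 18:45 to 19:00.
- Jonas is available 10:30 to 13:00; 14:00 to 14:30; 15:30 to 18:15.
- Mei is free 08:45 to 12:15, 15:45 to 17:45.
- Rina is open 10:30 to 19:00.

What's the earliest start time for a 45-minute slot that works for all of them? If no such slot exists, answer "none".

Uma free: 08:00-12:15, 14:45-19:00 (invert busy blocks within the working day).
Grace free: 08:30-09:15, 09:30-19:00.
Vera free: 09:30-14:45, 15:00-19:00.
Clara free: 10:30-13:45, 16:00-18:45 (invert busy blocks within the working day).
Jonas free: 10:30-13:00, 14:00-14:30, 15:30-18:15.
Mei free: 08:45-12:15, 15:45-17:45.
Rina free: 10:30-19:00.
Uma ∩ Grace: 08:30-09:15, 09:30-12:15, 14:45-19:00.
Uma ∩ Grace ∩ Vera: 09:30-12:15, 15:00-19:00.
Uma ∩ Grace ∩ Vera ∩ Clara: 10:30-12:15, 16:00-18:45.
Uma ∩ Grace ∩ Vera ∩ Clara ∩ Jonas: 10:30-12:15, 16:00-18:15.
Uma ∩ Grace ∩ Vera ∩ Clara ∩ Jonas ∩ Mei: 10:30-12:15, 16:00-17:45.
Uma ∩ Grace ∩ Vera ∩ Clara ∩ Jonas ∩ Mei ∩ Rina: 10:30-12:15, 16:00-17:45.
The first common window of at least 45 minutes is 10:30-12:15, so the earliest start is 10:30.

10:30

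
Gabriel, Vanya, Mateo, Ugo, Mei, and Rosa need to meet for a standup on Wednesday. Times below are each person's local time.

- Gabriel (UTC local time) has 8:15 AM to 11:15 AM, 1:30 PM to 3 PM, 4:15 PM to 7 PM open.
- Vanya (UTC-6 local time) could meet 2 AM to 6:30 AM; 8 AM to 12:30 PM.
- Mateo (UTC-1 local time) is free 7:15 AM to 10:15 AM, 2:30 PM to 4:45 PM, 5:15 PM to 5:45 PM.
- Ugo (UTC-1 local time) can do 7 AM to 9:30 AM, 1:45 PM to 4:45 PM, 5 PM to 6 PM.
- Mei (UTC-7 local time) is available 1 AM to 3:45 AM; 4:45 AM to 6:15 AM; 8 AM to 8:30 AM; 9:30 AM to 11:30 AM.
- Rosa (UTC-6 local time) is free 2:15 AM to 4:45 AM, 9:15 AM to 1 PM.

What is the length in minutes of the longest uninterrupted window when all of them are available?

Gabriel in UTC: 08:15-11:15, 13:30-15:00, 16:15-19:00.
Vanya in UTC: 08:00-12:30, 14:00-18:30 (add 6h to convert from UTC-6).
Mateo in UTC: 08:15-11:15, 15:30-17:45, 18:15-18:45 (add 1h to convert from UTC-1).
Ugo in UTC: 08:00-10:30, 14:45-17:45, 18:00-19:00 (add 1h to convert from UTC-1).
Mei in UTC: 08:00-10:45, 11:45-13:15, 15:00-15:30, 16:30-18:30 (add 7h to convert from UTC-7).
Rosa in UTC: 08:15-10:45, 15:15-19:00 (add 6h to convert from UTC-6).
Gabriel ∩ Vanya: 08:15-11:15, 14:00-15:00, 16:15-18:30.
Gabriel ∩ Vanya ∩ Mateo: 08:15-11:15, 16:15-17:45, 18:15-18:30.
Gabriel ∩ Vanya ∩ Mateo ∩ Ugo: 08:15-10:30, 16:15-17:45, 18:15-18:30.
Gabriel ∩ Vanya ∩ Mateo ∩ Ugo ∩ Mei: 08:15-10:30, 16:30-17:45, 18:15-18:30.
Gabriel ∩ Vanya ∩ Mateo ∩ Ugo ∩ Mei ∩ Rosa: 08:15-10:30, 16:30-17:45, 18:15-18:30.
The longest is 08:15-10:30 at 135 minutes.

135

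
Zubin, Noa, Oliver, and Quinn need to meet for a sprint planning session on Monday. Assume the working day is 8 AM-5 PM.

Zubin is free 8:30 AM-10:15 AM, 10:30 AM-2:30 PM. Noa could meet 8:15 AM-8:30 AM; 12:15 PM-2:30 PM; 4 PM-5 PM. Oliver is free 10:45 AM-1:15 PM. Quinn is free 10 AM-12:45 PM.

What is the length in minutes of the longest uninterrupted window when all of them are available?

Zubin ∩ Noa: 12:15-14:30.
Zubin ∩ Noa ∩ Oliver: 12:15-13:15.
Zubin ∩ Noa ∩ Oliver ∩ Quinn: 12:15-12:45.
Those are the intersection windows.
The longest is 12:15-12:45 at 30 minutes.

30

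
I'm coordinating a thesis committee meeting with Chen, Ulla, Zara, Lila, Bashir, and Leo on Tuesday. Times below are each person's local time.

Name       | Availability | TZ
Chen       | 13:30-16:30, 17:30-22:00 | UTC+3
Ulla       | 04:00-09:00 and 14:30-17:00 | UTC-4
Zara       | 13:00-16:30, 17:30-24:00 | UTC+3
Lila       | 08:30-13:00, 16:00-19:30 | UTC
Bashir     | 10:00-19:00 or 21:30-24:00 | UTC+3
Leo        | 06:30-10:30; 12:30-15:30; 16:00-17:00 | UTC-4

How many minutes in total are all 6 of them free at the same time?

180

Chen in UTC: 10:30-13:30, 14:30-19:00 (subtract 3h to convert from UTC+3).
Ulla in UTC: 08:00-13:00, 18:30-21:00 (add 4h to convert from UTC-4).
Zara in UTC: 10:00-13:30, 14:30-21:00 (subtract 3h to convert from UTC+3).
Lila in UTC: 08:30-13:00, 16:00-19:30.
Bashir in UTC: 07:00-16:00, 18:30-21:00 (subtract 3h to convert from UTC+3).
Leo in UTC: 10:30-14:30, 16:30-19:30, 20:00-21:00 (add 4h to convert from UTC-4).
Chen ∩ Ulla: 10:30-13:00, 18:30-19:00.
Chen ∩ Ulla ∩ Zara: 10:30-13:00, 18:30-19:00.
Chen ∩ Ulla ∩ Zara ∩ Lila: 10:30-13:00, 18:30-19:00.
Chen ∩ Ulla ∩ Zara ∩ Lila ∩ Bashir: 10:30-13:00, 18:30-19:00.
Chen ∩ Ulla ∩ Zara ∩ Lila ∩ Bashir ∩ Leo: 10:30-13:00, 18:30-19:00.
So the common availability across everyone is 10:30-13:00, 18:30-19:00.
Summing the common windows: 150 + 30 = 180 minutes.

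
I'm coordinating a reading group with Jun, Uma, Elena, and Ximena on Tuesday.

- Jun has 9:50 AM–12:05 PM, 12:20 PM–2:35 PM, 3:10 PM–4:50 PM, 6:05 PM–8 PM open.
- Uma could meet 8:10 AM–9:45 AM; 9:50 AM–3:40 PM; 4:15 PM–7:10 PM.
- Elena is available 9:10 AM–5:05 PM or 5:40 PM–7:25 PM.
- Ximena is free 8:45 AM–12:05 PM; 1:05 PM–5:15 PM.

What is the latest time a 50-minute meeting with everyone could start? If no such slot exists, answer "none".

Jun ∩ Uma: 09:50-12:05, 12:20-14:35, 15:10-15:40, 16:15-16:50, 18:05-19:10.
Jun ∩ Uma ∩ Elena: 09:50-12:05, 12:20-14:35, 15:10-15:40, 16:15-16:50, 18:05-19:10.
Jun ∩ Uma ∩ Elena ∩ Ximena: 09:50-12:05, 13:05-14:35, 15:10-15:40, 16:15-16:50.
The last common window of at least 50 minutes is 13:05-14:35; a 50-minute meeting can start as late as 13:45 and still end by 14:35.

13:45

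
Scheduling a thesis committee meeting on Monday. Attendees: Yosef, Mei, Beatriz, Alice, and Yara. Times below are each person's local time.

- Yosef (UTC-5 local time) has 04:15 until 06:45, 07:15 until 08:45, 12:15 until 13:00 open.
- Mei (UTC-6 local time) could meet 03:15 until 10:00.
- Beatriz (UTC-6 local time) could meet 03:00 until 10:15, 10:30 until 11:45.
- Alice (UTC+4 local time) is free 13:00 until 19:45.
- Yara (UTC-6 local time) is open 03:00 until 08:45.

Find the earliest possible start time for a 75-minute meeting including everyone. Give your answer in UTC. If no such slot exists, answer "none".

Yosef in UTC: 09:15-11:45, 12:15-13:45, 17:15-18:00 (add 5h to convert from UTC-5).
Mei in UTC: 09:15-16:00 (add 6h to convert from UTC-6).
Beatriz in UTC: 09:00-16:15, 16:30-17:45 (add 6h to convert from UTC-6).
Alice in UTC: 09:00-15:45 (subtract 4h to convert from UTC+4).
Yara in UTC: 09:00-14:45 (add 6h to convert from UTC-6).
Yosef ∩ Mei: 09:15-11:45, 12:15-13:45.
Yosef ∩ Mei ∩ Beatriz: 09:15-11:45, 12:15-13:45.
Yosef ∩ Mei ∩ Beatriz ∩ Alice: 09:15-11:45, 12:15-13:45.
Yosef ∩ Mei ∩ Beatriz ∩ Alice ∩ Yara: 09:15-11:45, 12:15-13:45.
Those are the intersection windows.
The first common window of at least 75 minutes is 09:15-11:45, so the earliest start is 09:15.

09:15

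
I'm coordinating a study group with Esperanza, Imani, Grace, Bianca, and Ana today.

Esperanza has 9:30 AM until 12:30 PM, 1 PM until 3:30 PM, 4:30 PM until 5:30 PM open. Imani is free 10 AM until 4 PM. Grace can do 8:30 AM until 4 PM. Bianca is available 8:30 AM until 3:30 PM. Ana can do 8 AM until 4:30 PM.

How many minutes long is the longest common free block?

150

Esperanza ∩ Imani: 10:00-12:30, 13:00-15:30.
Esperanza ∩ Imani ∩ Grace: 10:00-12:30, 13:00-15:30.
Esperanza ∩ Imani ∩ Grace ∩ Bianca: 10:00-12:30, 13:00-15:30.
Esperanza ∩ Imani ∩ Grace ∩ Bianca ∩ Ana: 10:00-12:30, 13:00-15:30.
So the common availability across everyone is 10:00-12:30, 13:00-15:30.
The longest is 10:00-12:30 at 150 minutes.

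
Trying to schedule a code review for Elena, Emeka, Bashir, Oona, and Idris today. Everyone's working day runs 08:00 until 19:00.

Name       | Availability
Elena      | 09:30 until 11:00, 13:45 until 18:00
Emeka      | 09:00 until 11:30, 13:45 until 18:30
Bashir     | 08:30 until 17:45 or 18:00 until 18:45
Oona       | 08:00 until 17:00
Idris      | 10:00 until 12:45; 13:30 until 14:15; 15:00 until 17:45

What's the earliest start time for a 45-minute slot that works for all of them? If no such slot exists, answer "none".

Elena ∩ Emeka: 09:30-11:00, 13:45-18:00.
Elena ∩ Emeka ∩ Bashir: 09:30-11:00, 13:45-17:45.
Elena ∩ Emeka ∩ Bashir ∩ Oona: 09:30-11:00, 13:45-17:00.
Elena ∩ Emeka ∩ Bashir ∩ Oona ∩ Idris: 10:00-11:00, 13:45-14:15, 15:00-17:00.
So the common availability across everyone is 10:00-11:00, 13:45-14:15, 15:00-17:00.
The first common window of at least 45 minutes is 10:00-11:00, so the earliest start is 10:00.

10:00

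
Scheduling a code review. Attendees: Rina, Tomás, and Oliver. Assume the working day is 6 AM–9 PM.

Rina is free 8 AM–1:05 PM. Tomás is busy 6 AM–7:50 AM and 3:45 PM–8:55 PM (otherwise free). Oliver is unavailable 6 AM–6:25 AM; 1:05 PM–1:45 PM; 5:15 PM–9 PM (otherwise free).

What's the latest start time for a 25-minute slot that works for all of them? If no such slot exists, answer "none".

12:40

Rina free: 08:00-13:05.
Tomás free: 07:50-15:45, 20:55-21:00 (invert busy blocks within the working day).
Oliver free: 06:25-13:05, 13:45-17:15 (invert busy blocks within the working day).
Rina ∩ Tomás: 08:00-13:05.
Rina ∩ Tomás ∩ Oliver: 08:00-13:05.
The last common window of at least 25 minutes is 08:00-13:05; a 25-minute meeting can start as late as 12:40 and still end by 13:05.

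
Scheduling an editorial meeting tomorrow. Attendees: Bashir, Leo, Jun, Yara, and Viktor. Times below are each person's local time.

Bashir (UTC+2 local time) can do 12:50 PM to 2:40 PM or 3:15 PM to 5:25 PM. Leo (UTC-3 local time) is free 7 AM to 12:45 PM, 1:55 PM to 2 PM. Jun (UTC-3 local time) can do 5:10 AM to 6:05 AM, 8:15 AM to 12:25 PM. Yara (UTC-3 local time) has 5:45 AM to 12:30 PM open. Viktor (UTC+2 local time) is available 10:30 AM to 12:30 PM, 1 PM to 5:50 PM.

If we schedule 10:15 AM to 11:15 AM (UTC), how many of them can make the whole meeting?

Bashir in UTC: 10:50-12:40, 13:15-15:25 (subtract 2h to convert from UTC+2).
Leo in UTC: 10:00-15:45, 16:55-17:00 (add 3h to convert from UTC-3).
Jun in UTC: 08:10-09:05, 11:15-15:25 (add 3h to convert from UTC-3).
Yara in UTC: 08:45-15:30 (add 3h to convert from UTC-3).
Viktor in UTC: 08:30-10:30, 11:00-15:50 (subtract 2h to convert from UTC+2).
Leo and Yara can make the full 10:15-11:15 slot — that's 2.

2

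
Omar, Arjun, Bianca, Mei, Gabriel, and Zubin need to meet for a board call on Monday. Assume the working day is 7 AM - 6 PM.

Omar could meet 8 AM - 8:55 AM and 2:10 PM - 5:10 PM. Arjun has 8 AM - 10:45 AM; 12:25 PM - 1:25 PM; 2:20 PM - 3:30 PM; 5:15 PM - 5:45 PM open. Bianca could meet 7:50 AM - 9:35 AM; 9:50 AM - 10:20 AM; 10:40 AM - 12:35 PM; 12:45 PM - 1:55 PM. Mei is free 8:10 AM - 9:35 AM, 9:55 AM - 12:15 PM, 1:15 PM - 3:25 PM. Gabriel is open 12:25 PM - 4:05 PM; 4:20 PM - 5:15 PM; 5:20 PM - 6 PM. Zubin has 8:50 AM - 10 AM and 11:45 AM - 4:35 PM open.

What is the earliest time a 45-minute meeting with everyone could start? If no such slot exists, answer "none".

none

Omar ∩ Arjun: 08:00-08:55, 14:20-15:30.
Omar ∩ Arjun ∩ Bianca: 08:00-08:55.
Omar ∩ Arjun ∩ Bianca ∩ Mei: 08:10-08:55.
Omar ∩ Arjun ∩ Bianca ∩ Mei ∩ Gabriel: ∅.
Omar ∩ Arjun ∩ Bianca ∩ Mei ∩ Gabriel ∩ Zubin: ∅.
There is no time when everyone is free.
No common window is at least 45 minutes long.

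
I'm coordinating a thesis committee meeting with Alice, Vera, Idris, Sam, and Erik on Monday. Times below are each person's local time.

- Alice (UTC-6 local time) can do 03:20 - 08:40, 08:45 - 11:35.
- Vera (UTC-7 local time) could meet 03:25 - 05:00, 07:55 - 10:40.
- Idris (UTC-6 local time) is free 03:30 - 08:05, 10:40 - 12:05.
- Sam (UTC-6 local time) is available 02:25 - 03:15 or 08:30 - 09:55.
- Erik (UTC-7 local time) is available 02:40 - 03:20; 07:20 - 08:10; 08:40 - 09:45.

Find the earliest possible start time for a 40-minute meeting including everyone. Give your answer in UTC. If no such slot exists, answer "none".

none

Alice in UTC: 09:20-14:40, 14:45-17:35 (add 6h to convert from UTC-6).
Vera in UTC: 10:25-12:00, 14:55-17:40 (add 7h to convert from UTC-7).
Idris in UTC: 09:30-14:05, 16:40-18:05 (add 6h to convert from UTC-6).
Sam in UTC: 08:25-09:15, 14:30-15:55 (add 6h to convert from UTC-6).
Erik in UTC: 09:40-10:20, 14:20-15:10, 15:40-16:45 (add 7h to convert from UTC-7).
Alice ∩ Vera: 10:25-12:00, 14:55-17:35.
Alice ∩ Vera ∩ Idris: 10:25-12:00, 16:40-17:35.
Alice ∩ Vera ∩ Idris ∩ Sam: ∅.
Alice ∩ Vera ∩ Idris ∩ Sam ∩ Erik: ∅.
There is no time when everyone is free.
No common window is at least 40 minutes long.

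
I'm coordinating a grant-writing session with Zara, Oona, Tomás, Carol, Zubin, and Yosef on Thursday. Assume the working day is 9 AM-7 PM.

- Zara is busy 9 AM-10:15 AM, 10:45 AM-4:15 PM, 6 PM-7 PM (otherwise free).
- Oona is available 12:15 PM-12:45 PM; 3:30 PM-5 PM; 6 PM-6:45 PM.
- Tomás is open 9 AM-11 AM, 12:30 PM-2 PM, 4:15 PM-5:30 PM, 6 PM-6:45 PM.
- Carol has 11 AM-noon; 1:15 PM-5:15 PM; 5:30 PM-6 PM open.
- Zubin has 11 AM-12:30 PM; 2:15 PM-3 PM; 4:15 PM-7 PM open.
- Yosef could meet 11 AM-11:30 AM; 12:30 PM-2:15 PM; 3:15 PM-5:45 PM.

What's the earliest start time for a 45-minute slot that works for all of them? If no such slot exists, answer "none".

Zara free: 10:15-10:45, 16:15-18:00 (invert busy blocks within the working day).
Oona free: 12:15-12:45, 15:30-17:00, 18:00-18:45.
Tomás free: 09:00-11:00, 12:30-14:00, 16:15-17:30, 18:00-18:45.
Carol free: 11:00-12:00, 13:15-17:15, 17:30-18:00.
Zubin free: 11:00-12:30, 14:15-15:00, 16:15-19:00.
Yosef free: 11:00-11:30, 12:30-14:15, 15:15-17:45.
Zara ∩ Oona: 16:15-17:00.
Zara ∩ Oona ∩ Tomás: 16:15-17:00.
Zara ∩ Oona ∩ Tomás ∩ Carol: 16:15-17:00.
Zara ∩ Oona ∩ Tomás ∩ Carol ∩ Zubin: 16:15-17:00.
Zara ∩ Oona ∩ Tomás ∩ Carol ∩ Zubin ∩ Yosef: 16:15-17:00.
Those are the intersection windows.
The first common window of at least 45 minutes is 16:15-17:00, so the earliest start is 16:15.

16:15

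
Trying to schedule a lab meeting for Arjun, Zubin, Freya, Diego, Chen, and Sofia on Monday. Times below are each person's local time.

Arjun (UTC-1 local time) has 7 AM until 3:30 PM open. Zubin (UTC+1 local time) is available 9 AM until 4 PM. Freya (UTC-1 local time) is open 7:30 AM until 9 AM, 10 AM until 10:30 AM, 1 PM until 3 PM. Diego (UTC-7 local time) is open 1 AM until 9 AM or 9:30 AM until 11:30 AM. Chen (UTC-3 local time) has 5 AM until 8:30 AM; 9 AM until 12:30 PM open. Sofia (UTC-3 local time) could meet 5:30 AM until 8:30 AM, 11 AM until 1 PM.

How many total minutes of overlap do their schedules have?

Arjun in UTC: 08:00-16:30 (add 1h to convert from UTC-1).
Zubin in UTC: 08:00-15:00 (subtract 1h to convert from UTC+1).
Freya in UTC: 08:30-10:00, 11:00-11:30, 14:00-16:00 (add 1h to convert from UTC-1).
Diego in UTC: 08:00-16:00, 16:30-18:30 (add 7h to convert from UTC-7).
Chen in UTC: 08:00-11:30, 12:00-15:30 (add 3h to convert from UTC-3).
Sofia in UTC: 08:30-11:30, 14:00-16:00 (add 3h to convert from UTC-3).
Arjun ∩ Zubin: 08:00-15:00.
Arjun ∩ Zubin ∩ Freya: 08:30-10:00, 11:00-11:30, 14:00-15:00.
Arjun ∩ Zubin ∩ Freya ∩ Diego: 08:30-10:00, 11:00-11:30, 14:00-15:00.
Arjun ∩ Zubin ∩ Freya ∩ Diego ∩ Chen: 08:30-10:00, 11:00-11:30, 14:00-15:00.
Arjun ∩ Zubin ∩ Freya ∩ Diego ∩ Chen ∩ Sofia: 08:30-10:00, 11:00-11:30, 14:00-15:00.
So the common availability across everyone is 08:30-10:00, 11:00-11:30, 14:00-15:00.
Summing the common windows: 90 + 30 + 60 = 180 minutes.

180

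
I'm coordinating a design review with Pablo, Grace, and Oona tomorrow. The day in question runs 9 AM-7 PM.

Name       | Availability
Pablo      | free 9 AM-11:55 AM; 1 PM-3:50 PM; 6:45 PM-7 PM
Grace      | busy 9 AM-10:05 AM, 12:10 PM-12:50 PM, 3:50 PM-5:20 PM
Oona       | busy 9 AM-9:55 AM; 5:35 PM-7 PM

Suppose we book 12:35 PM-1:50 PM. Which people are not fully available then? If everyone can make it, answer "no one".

Grace, Pablo

Pablo free: 09:00-11:55, 13:00-15:50, 18:45-19:00.
Grace free: 10:05-12:10, 12:50-15:50, 17:20-19:00 (invert busy blocks within the working day).
Oona free: 09:55-17:35 (invert busy blocks within the working day).
Pablo: not fully free for 12:35-13:50. Grace: not fully free for 12:35-13:50. Oona: free for 12:35-13:50.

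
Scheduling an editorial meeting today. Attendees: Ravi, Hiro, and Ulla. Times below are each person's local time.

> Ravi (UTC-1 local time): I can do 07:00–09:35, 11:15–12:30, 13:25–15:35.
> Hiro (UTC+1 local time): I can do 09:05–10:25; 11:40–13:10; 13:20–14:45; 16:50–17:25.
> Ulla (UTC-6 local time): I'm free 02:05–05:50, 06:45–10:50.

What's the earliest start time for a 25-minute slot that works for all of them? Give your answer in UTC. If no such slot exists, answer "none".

Ravi in UTC: 08:00-10:35, 12:15-13:30, 14:25-16:35 (add 1h to convert from UTC-1).
Hiro in UTC: 08:05-09:25, 10:40-12:10, 12:20-13:45, 15:50-16:25 (subtract 1h to convert from UTC+1).
Ulla in UTC: 08:05-11:50, 12:45-16:50 (add 6h to convert from UTC-6).
Ravi ∩ Hiro: 08:05-09:25, 12:20-13:30, 15:50-16:25.
Ravi ∩ Hiro ∩ Ulla: 08:05-09:25, 12:45-13:30, 15:50-16:25.
So the common availability across everyone is 08:05-09:25, 12:45-13:30, 15:50-16:25.
The first common window of at least 25 minutes is 08:05-09:25, so the earliest start is 08:05.

08:05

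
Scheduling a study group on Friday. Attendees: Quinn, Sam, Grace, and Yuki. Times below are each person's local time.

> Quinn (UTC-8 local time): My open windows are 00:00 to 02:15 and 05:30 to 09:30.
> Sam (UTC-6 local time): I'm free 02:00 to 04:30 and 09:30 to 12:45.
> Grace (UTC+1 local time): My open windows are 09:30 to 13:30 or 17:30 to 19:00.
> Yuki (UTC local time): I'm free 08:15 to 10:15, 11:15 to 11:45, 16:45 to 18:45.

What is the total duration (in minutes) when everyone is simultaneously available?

150

Quinn in UTC: 08:00-10:15, 13:30-17:30 (add 8h to convert from UTC-8).
Sam in UTC: 08:00-10:30, 15:30-18:45 (add 6h to convert from UTC-6).
Grace in UTC: 08:30-12:30, 16:30-18:00 (subtract 1h to convert from UTC+1).
Yuki in UTC: 08:15-10:15, 11:15-11:45, 16:45-18:45.
Quinn ∩ Sam: 08:00-10:15, 15:30-17:30.
Quinn ∩ Sam ∩ Grace: 08:30-10:15, 16:30-17:30.
Quinn ∩ Sam ∩ Grace ∩ Yuki: 08:30-10:15, 16:45-17:30.
Summing the common windows: 105 + 45 = 150 minutes.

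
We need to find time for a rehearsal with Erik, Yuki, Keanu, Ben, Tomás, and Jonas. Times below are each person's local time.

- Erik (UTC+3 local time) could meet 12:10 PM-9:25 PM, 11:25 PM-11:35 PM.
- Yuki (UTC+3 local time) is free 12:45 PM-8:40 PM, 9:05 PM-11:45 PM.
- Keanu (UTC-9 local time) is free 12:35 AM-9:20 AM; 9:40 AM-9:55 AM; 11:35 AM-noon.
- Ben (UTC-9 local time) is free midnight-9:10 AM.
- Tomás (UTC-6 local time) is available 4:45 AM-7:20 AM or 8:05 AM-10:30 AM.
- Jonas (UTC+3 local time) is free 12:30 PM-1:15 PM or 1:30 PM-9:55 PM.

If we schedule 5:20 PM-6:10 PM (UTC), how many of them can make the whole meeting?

4

Erik in UTC: 09:10-18:25, 20:25-20:35 (subtract 3h to convert from UTC+3).
Yuki in UTC: 09:45-17:40, 18:05-20:45 (subtract 3h to convert from UTC+3).
Keanu in UTC: 09:35-18:20, 18:40-18:55, 20:35-21:00 (add 9h to convert from UTC-9).
Ben in UTC: 09:00-18:10 (add 9h to convert from UTC-9).
Tomás in UTC: 10:45-13:20, 14:05-16:30 (add 6h to convert from UTC-6).
Jonas in UTC: 09:30-10:15, 10:30-18:55 (subtract 3h to convert from UTC+3).
Erik, Keanu, Ben, and Jonas can make the full 17:20-18:10 slot — that's 4.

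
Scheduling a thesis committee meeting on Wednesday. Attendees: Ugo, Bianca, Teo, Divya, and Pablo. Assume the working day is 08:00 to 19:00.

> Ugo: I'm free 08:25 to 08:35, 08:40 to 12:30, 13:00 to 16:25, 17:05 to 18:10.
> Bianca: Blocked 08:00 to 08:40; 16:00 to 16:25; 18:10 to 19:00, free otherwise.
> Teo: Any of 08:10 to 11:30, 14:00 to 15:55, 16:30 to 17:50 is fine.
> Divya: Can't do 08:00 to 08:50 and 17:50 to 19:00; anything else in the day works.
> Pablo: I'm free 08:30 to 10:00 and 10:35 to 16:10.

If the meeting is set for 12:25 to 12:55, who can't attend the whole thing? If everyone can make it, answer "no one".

Teo, Ugo

Ugo free: 08:25-08:35, 08:40-12:30, 13:00-16:25, 17:05-18:10.
Bianca free: 08:40-16:00, 16:25-18:10 (invert busy blocks within the working day).
Teo free: 08:10-11:30, 14:00-15:55, 16:30-17:50.
Divya free: 08:50-17:50 (invert busy blocks within the working day).
Pablo free: 08:30-10:00, 10:35-16:10.
Ugo: not fully free for 12:25-12:55. Bianca: free for 12:25-12:55. Teo: not fully free for 12:25-12:55. Divya: free for 12:25-12:55. Pablo: free for 12:25-12:55.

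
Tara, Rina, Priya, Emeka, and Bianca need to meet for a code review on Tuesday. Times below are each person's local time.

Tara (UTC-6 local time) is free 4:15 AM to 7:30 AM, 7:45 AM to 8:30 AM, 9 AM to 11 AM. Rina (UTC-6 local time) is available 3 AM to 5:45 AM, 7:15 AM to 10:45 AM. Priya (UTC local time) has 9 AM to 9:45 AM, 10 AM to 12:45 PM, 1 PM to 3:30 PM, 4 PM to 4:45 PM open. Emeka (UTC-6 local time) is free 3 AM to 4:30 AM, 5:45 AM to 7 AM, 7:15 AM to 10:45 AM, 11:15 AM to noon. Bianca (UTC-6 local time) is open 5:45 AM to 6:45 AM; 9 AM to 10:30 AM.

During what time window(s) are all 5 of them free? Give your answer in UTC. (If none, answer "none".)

Tara in UTC: 10:15-13:30, 13:45-14:30, 15:00-17:00 (add 6h to convert from UTC-6).
Rina in UTC: 09:00-11:45, 13:15-16:45 (add 6h to convert from UTC-6).
Priya in UTC: 09:00-09:45, 10:00-12:45, 13:00-15:30, 16:00-16:45.
Emeka in UTC: 09:00-10:30, 11:45-13:00, 13:15-16:45, 17:15-18:00 (add 6h to convert from UTC-6).
Bianca in UTC: 11:45-12:45, 15:00-16:30 (add 6h to convert from UTC-6).
Tara ∩ Rina: 10:15-11:45, 13:15-13:30, 13:45-14:30, 15:00-16:45.
Tara ∩ Rina ∩ Priya: 10:15-11:45, 13:15-13:30, 13:45-14:30, 15:00-15:30, 16:00-16:45.
Tara ∩ Rina ∩ Priya ∩ Emeka: 10:15-10:30, 13:15-13:30, 13:45-14:30, 15:00-15:30, 16:00-16:45.
Tara ∩ Rina ∩ Priya ∩ Emeka ∩ Bianca: 15:00-15:30, 16:00-16:30.

15:00-15:30, 16:00-16:30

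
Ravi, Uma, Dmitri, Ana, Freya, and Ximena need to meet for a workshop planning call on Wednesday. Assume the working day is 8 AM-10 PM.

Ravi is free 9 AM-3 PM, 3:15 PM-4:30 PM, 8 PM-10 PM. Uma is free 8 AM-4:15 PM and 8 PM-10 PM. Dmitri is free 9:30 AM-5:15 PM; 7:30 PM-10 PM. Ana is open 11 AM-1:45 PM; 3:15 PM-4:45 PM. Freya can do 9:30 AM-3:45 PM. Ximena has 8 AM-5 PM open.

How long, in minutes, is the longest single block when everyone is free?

Ravi ∩ Uma: 09:00-15:00, 15:15-16:15, 20:00-22:00.
Ravi ∩ Uma ∩ Dmitri: 09:30-15:00, 15:15-16:15, 20:00-22:00.
Ravi ∩ Uma ∩ Dmitri ∩ Ana: 11:00-13:45, 15:15-16:15.
Ravi ∩ Uma ∩ Dmitri ∩ Ana ∩ Freya: 11:00-13:45, 15:15-15:45.
Ravi ∩ Uma ∩ Dmitri ∩ Ana ∩ Freya ∩ Ximena: 11:00-13:45, 15:15-15:45.
Those are the intersection windows.
The longest is 11:00-13:45 at 165 minutes.

165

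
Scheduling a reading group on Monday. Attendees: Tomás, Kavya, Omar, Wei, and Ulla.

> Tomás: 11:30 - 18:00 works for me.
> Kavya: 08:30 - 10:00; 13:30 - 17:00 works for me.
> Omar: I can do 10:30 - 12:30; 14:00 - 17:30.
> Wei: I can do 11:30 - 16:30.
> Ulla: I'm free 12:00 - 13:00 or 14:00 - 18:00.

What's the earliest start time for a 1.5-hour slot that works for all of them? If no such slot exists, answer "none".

Tomás ∩ Kavya: 13:30-17:00.
Tomás ∩ Kavya ∩ Omar: 14:00-17:00.
Tomás ∩ Kavya ∩ Omar ∩ Wei: 14:00-16:30.
Tomás ∩ Kavya ∩ Omar ∩ Wei ∩ Ulla: 14:00-16:30.
The first common window of at least 90 minutes is 14:00-16:30, so the earliest start is 14:00.

14:00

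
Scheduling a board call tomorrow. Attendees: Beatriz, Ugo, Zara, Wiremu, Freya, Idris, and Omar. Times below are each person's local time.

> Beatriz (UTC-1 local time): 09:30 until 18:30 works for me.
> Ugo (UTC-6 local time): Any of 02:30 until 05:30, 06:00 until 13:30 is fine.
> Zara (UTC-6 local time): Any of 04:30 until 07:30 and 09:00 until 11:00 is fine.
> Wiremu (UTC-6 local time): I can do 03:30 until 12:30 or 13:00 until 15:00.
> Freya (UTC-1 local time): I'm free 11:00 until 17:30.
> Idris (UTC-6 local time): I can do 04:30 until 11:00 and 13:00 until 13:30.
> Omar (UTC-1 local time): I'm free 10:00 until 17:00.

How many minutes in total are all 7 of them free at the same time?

210

Beatriz in UTC: 10:30-19:30 (add 1h to convert from UTC-1).
Ugo in UTC: 08:30-11:30, 12:00-19:30 (add 6h to convert from UTC-6).
Zara in UTC: 10:30-13:30, 15:00-17:00 (add 6h to convert from UTC-6).
Wiremu in UTC: 09:30-18:30, 19:00-21:00 (add 6h to convert from UTC-6).
Freya in UTC: 12:00-18:30 (add 1h to convert from UTC-1).
Idris in UTC: 10:30-17:00, 19:00-19:30 (add 6h to convert from UTC-6).
Omar in UTC: 11:00-18:00 (add 1h to convert from UTC-1).
Beatriz ∩ Ugo: 10:30-11:30, 12:00-19:30.
Beatriz ∩ Ugo ∩ Zara: 10:30-11:30, 12:00-13:30, 15:00-17:00.
Beatriz ∩ Ugo ∩ Zara ∩ Wiremu: 10:30-11:30, 12:00-13:30, 15:00-17:00.
Beatriz ∩ Ugo ∩ Zara ∩ Wiremu ∩ Freya: 12:00-13:30, 15:00-17:00.
Beatriz ∩ Ugo ∩ Zara ∩ Wiremu ∩ Freya ∩ Idris: 12:00-13:30, 15:00-17:00.
Beatriz ∩ Ugo ∩ Zara ∩ Wiremu ∩ Freya ∩ Idris ∩ Omar: 12:00-13:30, 15:00-17:00.
Those are the intersection windows.
Summing the common windows: 90 + 120 = 210 minutes.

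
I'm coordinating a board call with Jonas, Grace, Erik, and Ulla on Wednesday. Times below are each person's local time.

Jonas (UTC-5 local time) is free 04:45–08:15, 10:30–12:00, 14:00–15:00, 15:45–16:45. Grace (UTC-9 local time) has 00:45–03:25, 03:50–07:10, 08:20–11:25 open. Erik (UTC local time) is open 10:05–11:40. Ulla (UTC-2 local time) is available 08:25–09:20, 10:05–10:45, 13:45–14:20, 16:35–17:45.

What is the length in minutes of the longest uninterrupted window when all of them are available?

Jonas in UTC: 09:45-13:15, 15:30-17:00, 19:00-20:00, 20:45-21:45 (add 5h to convert from UTC-5).
Grace in UTC: 09:45-12:25, 12:50-16:10, 17:20-20:25 (add 9h to convert from UTC-9).
Erik in UTC: 10:05-11:40.
Ulla in UTC: 10:25-11:20, 12:05-12:45, 15:45-16:20, 18:35-19:45 (add 2h to convert from UTC-2).
Jonas ∩ Grace: 09:45-12:25, 12:50-13:15, 15:30-16:10, 19:00-20:00.
Jonas ∩ Grace ∩ Erik: 10:05-11:40.
Jonas ∩ Grace ∩ Erik ∩ Ulla: 10:25-11:20.
Those are the intersection windows.
The longest is 10:25-11:20 at 55 minutes.

55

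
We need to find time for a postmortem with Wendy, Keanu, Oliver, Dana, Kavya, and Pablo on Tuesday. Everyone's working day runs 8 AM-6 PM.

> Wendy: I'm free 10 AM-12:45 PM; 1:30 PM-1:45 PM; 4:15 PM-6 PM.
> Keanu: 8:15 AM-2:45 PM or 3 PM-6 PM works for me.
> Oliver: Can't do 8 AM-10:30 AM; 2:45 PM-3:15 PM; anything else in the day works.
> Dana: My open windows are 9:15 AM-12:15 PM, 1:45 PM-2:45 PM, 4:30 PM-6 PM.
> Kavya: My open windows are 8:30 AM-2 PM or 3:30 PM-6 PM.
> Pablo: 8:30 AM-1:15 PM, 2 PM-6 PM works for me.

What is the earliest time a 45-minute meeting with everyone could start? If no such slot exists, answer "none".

Wendy free: 10:00-12:45, 13:30-13:45, 16:15-18:00.
Keanu free: 08:15-14:45, 15:00-18:00.
Oliver free: 10:30-14:45, 15:15-18:00 (invert busy blocks within the working day).
Dana free: 09:15-12:15, 13:45-14:45, 16:30-18:00.
Kavya free: 08:30-14:00, 15:30-18:00.
Pablo free: 08:30-13:15, 14:00-18:00.
Wendy ∩ Keanu: 10:00-12:45, 13:30-13:45, 16:15-18:00.
Wendy ∩ Keanu ∩ Oliver: 10:30-12:45, 13:30-13:45, 16:15-18:00.
Wendy ∩ Keanu ∩ Oliver ∩ Dana: 10:30-12:15, 16:30-18:00.
Wendy ∩ Keanu ∩ Oliver ∩ Dana ∩ Kavya: 10:30-12:15, 16:30-18:00.
Wendy ∩ Keanu ∩ Oliver ∩ Dana ∩ Kavya ∩ Pablo: 10:30-12:15, 16:30-18:00.
The first common window of at least 45 minutes is 10:30-12:15, so the earliest start is 10:30.

10:30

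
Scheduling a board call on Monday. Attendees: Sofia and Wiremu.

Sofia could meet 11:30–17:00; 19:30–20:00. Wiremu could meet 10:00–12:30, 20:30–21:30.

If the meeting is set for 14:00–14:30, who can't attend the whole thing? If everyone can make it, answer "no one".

Wiremu

Sofia: free for 14:00-14:30. Wiremu: not fully free for 14:00-14:30.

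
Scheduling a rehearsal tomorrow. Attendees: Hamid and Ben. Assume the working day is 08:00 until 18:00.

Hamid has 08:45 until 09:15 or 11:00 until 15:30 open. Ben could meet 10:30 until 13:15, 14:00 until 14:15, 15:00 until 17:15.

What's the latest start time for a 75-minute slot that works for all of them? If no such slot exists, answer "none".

Hamid ∩ Ben: 11:00-13:15, 14:00-14:15, 15:00-15:30.
The last common window of at least 75 minutes is 11:00-13:15; a 75-minute meeting can start as late as 12:00 and still end by 13:15.

12:00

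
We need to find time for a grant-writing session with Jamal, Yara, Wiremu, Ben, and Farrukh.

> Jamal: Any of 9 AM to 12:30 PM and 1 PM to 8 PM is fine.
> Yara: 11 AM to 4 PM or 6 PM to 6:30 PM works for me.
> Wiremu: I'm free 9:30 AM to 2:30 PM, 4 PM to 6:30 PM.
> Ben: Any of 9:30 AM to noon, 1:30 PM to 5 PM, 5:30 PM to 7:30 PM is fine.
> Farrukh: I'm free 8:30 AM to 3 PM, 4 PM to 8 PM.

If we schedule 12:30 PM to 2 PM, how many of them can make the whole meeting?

Yara, Wiremu, and Farrukh can make the full 12:30-14:00 slot — that's 3.

3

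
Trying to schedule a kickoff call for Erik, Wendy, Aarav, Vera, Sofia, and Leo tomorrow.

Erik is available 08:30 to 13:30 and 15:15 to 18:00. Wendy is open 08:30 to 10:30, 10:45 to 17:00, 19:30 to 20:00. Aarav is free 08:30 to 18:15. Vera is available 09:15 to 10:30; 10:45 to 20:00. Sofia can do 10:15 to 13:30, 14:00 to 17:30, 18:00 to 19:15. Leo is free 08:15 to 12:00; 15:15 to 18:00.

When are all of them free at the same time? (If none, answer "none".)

Erik ∩ Wendy: 08:30-10:30, 10:45-13:30, 15:15-17:00.
Erik ∩ Wendy ∩ Aarav: 08:30-10:30, 10:45-13:30, 15:15-17:00.
Erik ∩ Wendy ∩ Aarav ∩ Vera: 09:15-10:30, 10:45-13:30, 15:15-17:00.
Erik ∩ Wendy ∩ Aarav ∩ Vera ∩ Sofia: 10:15-10:30, 10:45-13:30, 15:15-17:00.
Erik ∩ Wendy ∩ Aarav ∩ Vera ∩ Sofia ∩ Leo: 10:15-10:30, 10:45-12:00, 15:15-17:00.
Those are the intersection windows.

10:15-10:30, 10:45-12:00, 15:15-17:00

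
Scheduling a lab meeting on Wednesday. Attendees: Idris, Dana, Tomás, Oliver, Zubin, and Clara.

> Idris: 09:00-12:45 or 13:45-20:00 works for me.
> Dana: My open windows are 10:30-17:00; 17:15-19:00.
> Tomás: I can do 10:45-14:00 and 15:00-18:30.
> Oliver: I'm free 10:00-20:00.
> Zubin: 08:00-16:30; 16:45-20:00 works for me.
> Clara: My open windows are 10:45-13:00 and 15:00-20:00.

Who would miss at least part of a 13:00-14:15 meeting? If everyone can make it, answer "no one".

Idris: not fully free for 13:00-14:15. Dana: free for 13:00-14:15. Tomás: not fully free for 13:00-14:15. Oliver: free for 13:00-14:15. Zubin: free for 13:00-14:15. Clara: not fully free for 13:00-14:15.

Clara, Idris, Tomás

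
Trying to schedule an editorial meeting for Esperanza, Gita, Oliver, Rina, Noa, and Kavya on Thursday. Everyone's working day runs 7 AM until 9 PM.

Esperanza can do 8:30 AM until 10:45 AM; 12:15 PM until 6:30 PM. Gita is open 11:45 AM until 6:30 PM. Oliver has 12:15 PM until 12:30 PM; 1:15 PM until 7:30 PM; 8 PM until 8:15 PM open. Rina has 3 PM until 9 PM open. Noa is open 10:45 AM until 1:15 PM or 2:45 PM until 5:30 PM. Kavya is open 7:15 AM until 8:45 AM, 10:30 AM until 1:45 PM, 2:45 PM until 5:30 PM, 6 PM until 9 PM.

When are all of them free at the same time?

Esperanza ∩ Gita: 12:15-18:30.
Esperanza ∩ Gita ∩ Oliver: 12:15-12:30, 13:15-18:30.
Esperanza ∩ Gita ∩ Oliver ∩ Rina: 15:00-18:30.
Esperanza ∩ Gita ∩ Oliver ∩ Rina ∩ Noa: 15:00-17:30.
Esperanza ∩ Gita ∩ Oliver ∩ Rina ∩ Noa ∩ Kavya: 15:00-17:30.

15:00-17:30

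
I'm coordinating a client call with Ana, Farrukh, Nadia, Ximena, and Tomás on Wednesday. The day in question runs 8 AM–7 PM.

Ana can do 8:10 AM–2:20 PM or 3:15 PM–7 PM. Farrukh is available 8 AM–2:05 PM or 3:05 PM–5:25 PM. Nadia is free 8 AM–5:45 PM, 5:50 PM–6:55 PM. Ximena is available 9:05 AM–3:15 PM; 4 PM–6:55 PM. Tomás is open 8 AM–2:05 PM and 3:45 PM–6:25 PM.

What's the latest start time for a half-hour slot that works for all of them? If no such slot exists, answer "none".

Ana ∩ Farrukh: 08:10-14:05, 15:15-17:25.
Ana ∩ Farrukh ∩ Nadia: 08:10-14:05, 15:15-17:25.
Ana ∩ Farrukh ∩ Nadia ∩ Ximena: 09:05-14:05, 16:00-17:25.
Ana ∩ Farrukh ∩ Nadia ∩ Ximena ∩ Tomás: 09:05-14:05, 16:00-17:25.
Those are the intersection windows.
The last common window of at least 30 minutes is 16:00-17:25; a 30-minute meeting can start as late as 16:55 and still end by 17:25.

16:55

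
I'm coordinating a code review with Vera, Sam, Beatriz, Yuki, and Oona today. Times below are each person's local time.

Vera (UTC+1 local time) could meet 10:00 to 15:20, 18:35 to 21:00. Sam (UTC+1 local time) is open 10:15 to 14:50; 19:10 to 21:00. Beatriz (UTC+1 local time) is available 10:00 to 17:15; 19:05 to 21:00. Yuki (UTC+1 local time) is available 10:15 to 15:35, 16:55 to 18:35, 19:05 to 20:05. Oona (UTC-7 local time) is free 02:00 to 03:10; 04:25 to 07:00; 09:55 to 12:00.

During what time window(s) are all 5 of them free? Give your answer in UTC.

Vera in UTC: 09:00-14:20, 17:35-20:00 (subtract 1h to convert from UTC+1).
Sam in UTC: 09:15-13:50, 18:10-20:00 (subtract 1h to convert from UTC+1).
Beatriz in UTC: 09:00-16:15, 18:05-20:00 (subtract 1h to convert from UTC+1).
Yuki in UTC: 09:15-14:35, 15:55-17:35, 18:05-19:05 (subtract 1h to convert from UTC+1).
Oona in UTC: 09:00-10:10, 11:25-14:00, 16:55-19:00 (add 7h to convert from UTC-7).
Vera ∩ Sam: 09:15-13:50, 18:10-20:00.
Vera ∩ Sam ∩ Beatriz: 09:15-13:50, 18:10-20:00.
Vera ∩ Sam ∩ Beatriz ∩ Yuki: 09:15-13:50, 18:10-19:05.
Vera ∩ Sam ∩ Beatriz ∩ Yuki ∩ Oona: 09:15-10:10, 11:25-13:50, 18:10-19:00.

09:15-10:10, 11:25-13:50, 18:10-19:00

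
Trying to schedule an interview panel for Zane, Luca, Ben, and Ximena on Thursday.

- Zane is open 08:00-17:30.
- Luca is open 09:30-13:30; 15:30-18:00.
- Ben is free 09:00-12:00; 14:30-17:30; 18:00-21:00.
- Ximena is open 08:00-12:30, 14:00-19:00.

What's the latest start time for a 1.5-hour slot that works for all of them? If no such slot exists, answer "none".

Zane ∩ Luca: 09:30-13:30, 15:30-17:30.
Zane ∩ Luca ∩ Ben: 09:30-12:00, 15:30-17:30.
Zane ∩ Luca ∩ Ben ∩ Ximena: 09:30-12:00, 15:30-17:30.
So the common availability across everyone is 09:30-12:00, 15:30-17:30.
The last common window of at least 90 minutes is 15:30-17:30; a 90-minute meeting can start as late as 16:00 and still end by 17:30.

16:00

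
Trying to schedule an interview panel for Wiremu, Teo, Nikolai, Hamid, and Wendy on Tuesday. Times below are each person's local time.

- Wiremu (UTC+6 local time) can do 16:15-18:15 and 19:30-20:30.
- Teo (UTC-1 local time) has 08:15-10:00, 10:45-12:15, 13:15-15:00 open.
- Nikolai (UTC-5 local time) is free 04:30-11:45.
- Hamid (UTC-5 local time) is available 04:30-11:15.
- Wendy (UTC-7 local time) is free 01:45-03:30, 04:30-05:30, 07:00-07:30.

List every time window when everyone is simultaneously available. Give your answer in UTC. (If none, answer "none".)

10:15-10:30, 11:45-12:15, 14:15-14:30

Wiremu in UTC: 10:15-12:15, 13:30-14:30 (subtract 6h to convert from UTC+6).
Teo in UTC: 09:15-11:00, 11:45-13:15, 14:15-16:00 (add 1h to convert from UTC-1).
Nikolai in UTC: 09:30-16:45 (add 5h to convert from UTC-5).
Hamid in UTC: 09:30-16:15 (add 5h to convert from UTC-5).
Wendy in UTC: 08:45-10:30, 11:30-12:30, 14:00-14:30 (add 7h to convert from UTC-7).
Wiremu ∩ Teo: 10:15-11:00, 11:45-12:15, 14:15-14:30.
Wiremu ∩ Teo ∩ Nikolai: 10:15-11:00, 11:45-12:15, 14:15-14:30.
Wiremu ∩ Teo ∩ Nikolai ∩ Hamid: 10:15-11:00, 11:45-12:15, 14:15-14:30.
Wiremu ∩ Teo ∩ Nikolai ∩ Hamid ∩ Wendy: 10:15-10:30, 11:45-12:15, 14:15-14:30.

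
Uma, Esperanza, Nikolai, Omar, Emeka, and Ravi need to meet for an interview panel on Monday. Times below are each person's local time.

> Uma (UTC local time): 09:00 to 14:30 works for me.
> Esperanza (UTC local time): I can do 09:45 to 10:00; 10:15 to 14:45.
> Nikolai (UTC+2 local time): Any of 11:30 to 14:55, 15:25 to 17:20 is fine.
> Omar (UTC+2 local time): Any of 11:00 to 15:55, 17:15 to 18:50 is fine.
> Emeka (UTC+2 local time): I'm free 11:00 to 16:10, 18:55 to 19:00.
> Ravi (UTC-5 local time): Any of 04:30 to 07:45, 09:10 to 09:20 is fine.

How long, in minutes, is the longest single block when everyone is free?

150

Uma in UTC: 09:00-14:30.
Esperanza in UTC: 09:45-10:00, 10:15-14:45.
Nikolai in UTC: 09:30-12:55, 13:25-15:20 (subtract 2h to convert from UTC+2).
Omar in UTC: 09:00-13:55, 15:15-16:50 (subtract 2h to convert from UTC+2).
Emeka in UTC: 09:00-14:10, 16:55-17:00 (subtract 2h to convert from UTC+2).
Ravi in UTC: 09:30-12:45, 14:10-14:20 (add 5h to convert from UTC-5).
Uma ∩ Esperanza: 09:45-10:00, 10:15-14:30.
Uma ∩ Esperanza ∩ Nikolai: 09:45-10:00, 10:15-12:55, 13:25-14:30.
Uma ∩ Esperanza ∩ Nikolai ∩ Omar: 09:45-10:00, 10:15-12:55, 13:25-13:55.
Uma ∩ Esperanza ∩ Nikolai ∩ Omar ∩ Emeka: 09:45-10:00, 10:15-12:55, 13:25-13:55.
Uma ∩ Esperanza ∩ Nikolai ∩ Omar ∩ Emeka ∩ Ravi: 09:45-10:00, 10:15-12:45.
The longest is 10:15-12:45 at 150 minutes.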